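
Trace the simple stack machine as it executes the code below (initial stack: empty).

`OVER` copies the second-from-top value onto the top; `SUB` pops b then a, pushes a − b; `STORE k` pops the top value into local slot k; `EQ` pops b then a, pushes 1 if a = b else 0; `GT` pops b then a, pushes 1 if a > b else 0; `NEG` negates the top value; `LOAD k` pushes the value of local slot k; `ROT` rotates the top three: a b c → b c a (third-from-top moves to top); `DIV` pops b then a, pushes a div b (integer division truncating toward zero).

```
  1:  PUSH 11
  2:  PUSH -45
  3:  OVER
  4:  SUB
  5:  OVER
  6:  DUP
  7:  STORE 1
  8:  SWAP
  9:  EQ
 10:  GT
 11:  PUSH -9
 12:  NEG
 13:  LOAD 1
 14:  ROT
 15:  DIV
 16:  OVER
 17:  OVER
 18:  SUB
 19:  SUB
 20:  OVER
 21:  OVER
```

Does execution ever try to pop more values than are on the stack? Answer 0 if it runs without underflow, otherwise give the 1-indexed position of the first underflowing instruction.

0

PUSH 11   [11]
PUSH -45  [11, -45]
OVER      [11, -45, 11]
SUB       [11, -56]
OVER      [11, -56, 11]
DUP       [11, -56, 11, 11]
STORE 1   [11, -56, 11]
SWAP      [11, 11, -56]
EQ        [11, 0]
GT        [1]
PUSH -9   [1, -9]
NEG       [1, 9]
LOAD 1    [1, 9, 11]
ROT       [9, 11, 1]
DIV       [9, 11]
OVER      [9, 11, 9]
OVER      [9, 11, 9, 11]
SUB       [9, 11, -2]
SUB       [9, 13]
OVER      [9, 13, 9]
OVER      [9, 13, 9, 13]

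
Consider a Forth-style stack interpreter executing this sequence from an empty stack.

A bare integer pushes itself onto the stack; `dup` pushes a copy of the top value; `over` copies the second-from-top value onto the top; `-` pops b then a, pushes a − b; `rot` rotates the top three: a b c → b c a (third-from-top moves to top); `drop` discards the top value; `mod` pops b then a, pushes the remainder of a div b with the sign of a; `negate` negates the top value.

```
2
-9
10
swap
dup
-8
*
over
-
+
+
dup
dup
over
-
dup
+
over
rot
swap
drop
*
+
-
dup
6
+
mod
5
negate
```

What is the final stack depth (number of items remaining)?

2

2       [2]
-9      [2, -9]
10      [2, -9, 10]
swap    [2, 10, -9]
dup     [2, 10, -9, -9]
-8      [2, 10, -9, -9, -8]
*       [2, 10, -9, 72]
over    [2, 10, -9, 72, -9]
-       [2, 10, -9, 81]
+       [2, 10, 72]
+       [2, 82]
dup     [2, 82, 82]
dup     [2, 82, 82, 82]
over    [2, 82, 82, 82, 82]
-       [2, 82, 82, 0]
dup     [2, 82, 82, 0, 0]
+       [2, 82, 82, 0]
over    [2, 82, 82, 0, 82]
rot     [2, 82, 0, 82, 82]
swap    [2, 82, 0, 82, 82]
drop    [2, 82, 0, 82]
*       [2, 82, 0]
+       [2, 82]
-       [-80]
dup     [-80, -80]
6       [-80, -80, 6]
+       [-80, -74]
mod     [-6]
5       [-6, 5]
negate  [-6, -5]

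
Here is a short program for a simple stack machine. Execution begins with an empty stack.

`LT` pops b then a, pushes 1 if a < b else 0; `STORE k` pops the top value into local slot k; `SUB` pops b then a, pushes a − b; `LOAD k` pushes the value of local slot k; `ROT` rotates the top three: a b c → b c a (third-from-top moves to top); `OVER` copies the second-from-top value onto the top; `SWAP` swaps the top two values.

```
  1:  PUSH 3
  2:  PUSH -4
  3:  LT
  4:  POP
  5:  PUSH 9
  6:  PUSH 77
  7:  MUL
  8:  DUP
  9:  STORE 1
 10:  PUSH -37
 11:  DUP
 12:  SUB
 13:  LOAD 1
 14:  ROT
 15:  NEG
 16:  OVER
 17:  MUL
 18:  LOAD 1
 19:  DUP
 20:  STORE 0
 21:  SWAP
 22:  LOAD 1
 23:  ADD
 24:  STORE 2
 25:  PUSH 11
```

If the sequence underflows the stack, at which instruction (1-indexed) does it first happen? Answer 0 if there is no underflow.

0

PUSH 3   → 3
PUSH -4  → 3 -4
LT       → 0
POP      → (empty)
PUSH 9   → 9
PUSH 77  → 9 77
MUL      → 693
DUP      → 693 693
STORE 1  → 693
PUSH -37 → 693 -37
DUP      → 693 -37 -37
SUB      → 693 0
LOAD 1   → 693 0 693
ROT      → 0 693 693
NEG      → 0 693 -693
OVER     → 0 693 -693 693
MUL      → 0 693 -480249
LOAD 1   → 0 693 -480249 693
DUP      → 0 693 -480249 693 693
STORE 0  → 0 693 -480249 693
SWAP     → 0 693 693 -480249
LOAD 1   → 0 693 693 -480249 693
ADD      → 0 693 693 -479556
STORE 2  → 0 693 693
PUSH 11  → 0 693 693 11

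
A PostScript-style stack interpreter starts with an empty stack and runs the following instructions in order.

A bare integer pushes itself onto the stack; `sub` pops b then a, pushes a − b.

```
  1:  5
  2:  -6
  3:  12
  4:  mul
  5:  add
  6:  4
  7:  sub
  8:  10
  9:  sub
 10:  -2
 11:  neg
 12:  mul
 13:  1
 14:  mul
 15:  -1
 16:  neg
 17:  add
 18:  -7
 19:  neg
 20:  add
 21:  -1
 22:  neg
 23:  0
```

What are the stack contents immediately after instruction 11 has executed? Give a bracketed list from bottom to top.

5   → [5]
-6  → [5, -6]
12  → [5, -6, 12]
mul → [5, -72]
add → [-67]
4   → [-67, 4]
sub → [-71]
10  → [-71, 10]
sub → [-81]
-2  → [-81, -2]
neg → [-81, 2]

[-81, 2]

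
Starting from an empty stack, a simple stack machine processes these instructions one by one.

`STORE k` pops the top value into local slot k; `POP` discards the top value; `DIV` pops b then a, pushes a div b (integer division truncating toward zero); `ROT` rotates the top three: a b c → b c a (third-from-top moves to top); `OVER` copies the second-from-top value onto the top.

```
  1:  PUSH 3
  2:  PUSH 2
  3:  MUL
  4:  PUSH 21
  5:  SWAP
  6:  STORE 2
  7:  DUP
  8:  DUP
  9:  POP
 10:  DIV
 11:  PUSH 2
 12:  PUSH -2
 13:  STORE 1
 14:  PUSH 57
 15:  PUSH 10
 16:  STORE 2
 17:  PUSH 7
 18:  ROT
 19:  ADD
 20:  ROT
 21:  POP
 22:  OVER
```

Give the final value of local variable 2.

PUSH 3   [3]
PUSH 2   [3, 2]
MUL      [6]
PUSH 21  [6, 21]
SWAP     [21, 6]
STORE 2  [21]
DUP      [21, 21]
DUP      [21, 21, 21]
POP      [21, 21]
DIV      [1]
PUSH 2   [1, 2]
PUSH -2  [1, 2, -2]
STORE 1  [1, 2]
PUSH 57  [1, 2, 57]
PUSH 10  [1, 2, 57, 10]
STORE 2  [1, 2, 57]
PUSH 7   [1, 2, 57, 7]
ROT      [1, 57, 7, 2]
ADD      [1, 57, 9]
ROT      [57, 9, 1]
POP      [57, 9]
OVER     [57, 9, 57]

10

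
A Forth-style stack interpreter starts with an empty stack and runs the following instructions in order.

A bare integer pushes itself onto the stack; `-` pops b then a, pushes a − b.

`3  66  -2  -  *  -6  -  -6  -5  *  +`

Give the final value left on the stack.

240

3  -> 3
66 -> 3 66
-2 -> 3 66 -2
-  -> 3 68
*  -> 204
-6 -> 204 -6
-  -> 210
-6 -> 210 -6
-5 -> 210 -6 -5
*  -> 210 30
+  -> 240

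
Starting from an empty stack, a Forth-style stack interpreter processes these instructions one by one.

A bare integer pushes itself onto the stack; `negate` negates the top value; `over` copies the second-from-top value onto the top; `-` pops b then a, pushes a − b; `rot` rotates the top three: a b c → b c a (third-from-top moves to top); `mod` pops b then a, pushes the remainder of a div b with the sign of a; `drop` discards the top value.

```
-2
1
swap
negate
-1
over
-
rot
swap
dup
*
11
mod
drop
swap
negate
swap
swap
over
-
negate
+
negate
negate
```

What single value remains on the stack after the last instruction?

4

-2     → -2
1      → -2 1
swap   → 1 -2
negate → 1 2
-1     → 1 2 -1
over   → 1 2 -1 2
-      → 1 2 -3
rot    → 2 -3 1
swap   → 2 1 -3
dup    → 2 1 -3 -3
*      → 2 1 9
11     → 2 1 9 11
mod    → 2 1 9
drop   → 2 1
swap   → 1 2
negate → 1 -2
swap   → -2 1
swap   → 1 -2
over   → 1 -2 1
-      → 1 -3
negate → 1 3
+      → 4
negate → -4
negate → 4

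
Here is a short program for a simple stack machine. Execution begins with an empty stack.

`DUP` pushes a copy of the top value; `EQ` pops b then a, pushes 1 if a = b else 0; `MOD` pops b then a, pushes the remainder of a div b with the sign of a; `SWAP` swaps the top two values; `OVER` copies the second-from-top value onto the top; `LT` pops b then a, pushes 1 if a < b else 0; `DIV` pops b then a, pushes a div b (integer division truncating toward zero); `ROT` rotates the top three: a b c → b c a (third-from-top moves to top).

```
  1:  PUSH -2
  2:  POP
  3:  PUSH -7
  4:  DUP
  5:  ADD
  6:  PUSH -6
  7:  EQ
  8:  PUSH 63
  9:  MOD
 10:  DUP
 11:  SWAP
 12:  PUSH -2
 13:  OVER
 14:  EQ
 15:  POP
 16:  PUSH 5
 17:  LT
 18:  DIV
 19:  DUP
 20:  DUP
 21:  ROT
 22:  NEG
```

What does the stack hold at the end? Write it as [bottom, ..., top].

PUSH -2 → [-2]
POP     → []
PUSH -7 → [-7]
DUP     → [-7, -7]
ADD     → [-14]
PUSH -6 → [-14, -6]
EQ      → [0]
PUSH 63 → [0, 63]
MOD     → [0]
DUP     → [0, 0]
SWAP    → [0, 0]
PUSH -2 → [0, 0, -2]
OVER    → [0, 0, -2, 0]
EQ      → [0, 0, 0]
POP     → [0, 0]
PUSH 5  → [0, 0, 5]
LT      → [0, 1]
DIV     → [0]
DUP     → [0, 0]
DUP     → [0, 0, 0]
ROT     → [0, 0, 0]
NEG     → [0, 0, 0]

[0, 0, 0]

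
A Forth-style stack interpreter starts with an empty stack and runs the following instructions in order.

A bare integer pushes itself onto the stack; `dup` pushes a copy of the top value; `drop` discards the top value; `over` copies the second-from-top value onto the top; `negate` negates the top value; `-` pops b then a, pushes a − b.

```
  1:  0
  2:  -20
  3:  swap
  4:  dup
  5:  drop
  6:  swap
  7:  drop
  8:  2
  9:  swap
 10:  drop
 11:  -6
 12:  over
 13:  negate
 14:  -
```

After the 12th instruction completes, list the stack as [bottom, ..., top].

[2, -6, 2]

0    -> [0]
-20  -> [0, -20]
swap -> [-20, 0]
dup  -> [-20, 0, 0]
drop -> [-20, 0]
swap -> [0, -20]
drop -> [0]
2    -> [0, 2]
swap -> [2, 0]
drop -> [2]
-6   -> [2, -6]
over -> [2, -6, 2]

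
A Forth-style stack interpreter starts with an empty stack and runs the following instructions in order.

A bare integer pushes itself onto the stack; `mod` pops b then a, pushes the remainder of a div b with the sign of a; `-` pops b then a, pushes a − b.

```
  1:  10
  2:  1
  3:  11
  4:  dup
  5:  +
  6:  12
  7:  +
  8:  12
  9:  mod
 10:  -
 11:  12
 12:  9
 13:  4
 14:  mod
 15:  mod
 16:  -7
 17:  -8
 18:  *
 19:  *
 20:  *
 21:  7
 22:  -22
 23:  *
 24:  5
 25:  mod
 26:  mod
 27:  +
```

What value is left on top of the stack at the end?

10

10  -> 10
1   -> 10 1
11  -> 10 1 11
dup -> 10 1 11 11
+   -> 10 1 22
12  -> 10 1 22 12
+   -> 10 1 34
12  -> 10 1 34 12
mod -> 10 1 10
-   -> 10 -9
12  -> 10 -9 12
9   -> 10 -9 12 9
4   -> 10 -9 12 9 4
mod -> 10 -9 12 1
mod -> 10 -9 0
-7  -> 10 -9 0 -7
-8  -> 10 -9 0 -7 -8
*   -> 10 -9 0 56
*   -> 10 -9 0
*   -> 10 0
7   -> 10 0 7
-22 -> 10 0 7 -22
*   -> 10 0 -154
5   -> 10 0 -154 5
mod -> 10 0 -4
mod -> 10 0
+   -> 10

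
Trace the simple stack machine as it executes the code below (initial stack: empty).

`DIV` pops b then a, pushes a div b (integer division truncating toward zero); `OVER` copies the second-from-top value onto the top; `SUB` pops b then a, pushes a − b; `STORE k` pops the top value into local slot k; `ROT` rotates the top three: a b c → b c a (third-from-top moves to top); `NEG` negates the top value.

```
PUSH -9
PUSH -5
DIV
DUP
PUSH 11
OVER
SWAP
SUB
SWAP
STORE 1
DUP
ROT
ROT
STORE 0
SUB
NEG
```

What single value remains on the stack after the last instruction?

PUSH -9 : [-9]
PUSH -5 : [-9, -5]
DIV     : [1]
DUP     : [1, 1]
PUSH 11 : [1, 1, 11]
OVER    : [1, 1, 11, 1]
SWAP    : [1, 1, 1, 11]
SUB     : [1, 1, -10]
SWAP    : [1, -10, 1]
STORE 1 : [1, -10]
DUP     : [1, -10, -10]
ROT     : [-10, -10, 1]
ROT     : [-10, 1, -10]
STORE 0 : [-10, 1]
SUB     : [-11]
NEG     : [11]

11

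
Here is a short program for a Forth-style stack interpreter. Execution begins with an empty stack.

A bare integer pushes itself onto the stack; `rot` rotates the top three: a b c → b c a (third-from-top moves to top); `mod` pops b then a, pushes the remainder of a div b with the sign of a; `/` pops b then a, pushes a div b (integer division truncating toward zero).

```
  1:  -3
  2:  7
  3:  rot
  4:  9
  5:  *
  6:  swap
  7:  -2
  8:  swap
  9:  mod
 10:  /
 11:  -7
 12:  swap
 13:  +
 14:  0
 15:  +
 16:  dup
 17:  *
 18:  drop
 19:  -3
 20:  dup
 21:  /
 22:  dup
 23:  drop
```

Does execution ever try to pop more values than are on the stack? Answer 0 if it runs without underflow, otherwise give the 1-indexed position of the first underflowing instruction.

-3  -3
7   -3 7
rot  — needs 3 operands, stack has 2 → underflow

3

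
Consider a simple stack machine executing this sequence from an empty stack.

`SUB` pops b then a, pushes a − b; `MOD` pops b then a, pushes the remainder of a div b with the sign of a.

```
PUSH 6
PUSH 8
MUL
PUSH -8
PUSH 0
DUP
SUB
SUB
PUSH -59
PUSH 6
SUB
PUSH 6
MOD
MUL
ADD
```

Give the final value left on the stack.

88

PUSH 6   : [6]
PUSH 8   : [6, 8]
MUL      : [48]
PUSH -8  : [48, -8]
PUSH 0   : [48, -8, 0]
DUP      : [48, -8, 0, 0]
SUB      : [48, -8, 0]
SUB      : [48, -8]
PUSH -59 : [48, -8, -59]
PUSH 6   : [48, -8, -59, 6]
SUB      : [48, -8, -65]
PUSH 6   : [48, -8, -65, 6]
MOD      : [48, -8, -5]
MUL      : [48, 40]
ADD      : [88]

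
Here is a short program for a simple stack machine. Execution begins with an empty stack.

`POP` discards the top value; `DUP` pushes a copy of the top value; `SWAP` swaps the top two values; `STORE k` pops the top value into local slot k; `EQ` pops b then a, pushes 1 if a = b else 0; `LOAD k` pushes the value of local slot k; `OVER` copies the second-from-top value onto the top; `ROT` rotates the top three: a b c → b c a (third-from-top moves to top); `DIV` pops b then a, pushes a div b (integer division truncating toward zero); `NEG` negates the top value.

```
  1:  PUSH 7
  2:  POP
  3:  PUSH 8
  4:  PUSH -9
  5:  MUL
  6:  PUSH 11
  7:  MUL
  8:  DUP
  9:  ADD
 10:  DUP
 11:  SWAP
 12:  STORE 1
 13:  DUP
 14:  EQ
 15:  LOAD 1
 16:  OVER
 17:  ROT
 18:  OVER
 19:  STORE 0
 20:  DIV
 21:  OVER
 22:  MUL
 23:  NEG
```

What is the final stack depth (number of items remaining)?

PUSH 7   [7]
POP      []
PUSH 8   [8]
PUSH -9  [8, -9]
MUL      [-72]
PUSH 11  [-72, 11]
MUL      [-792]
DUP      [-792, -792]
ADD      [-1584]
DUP      [-1584, -1584]
SWAP     [-1584, -1584]
STORE 1  [-1584]
DUP      [-1584, -1584]
EQ       [1]
LOAD 1   [1, -1584]
OVER     [1, -1584, 1]
ROT      [-1584, 1, 1]
OVER     [-1584, 1, 1, 1]
STORE 0  [-1584, 1, 1]
DIV      [-1584, 1]
OVER     [-1584, 1, -1584]
MUL      [-1584, -1584]
NEG      [-1584, 1584]

2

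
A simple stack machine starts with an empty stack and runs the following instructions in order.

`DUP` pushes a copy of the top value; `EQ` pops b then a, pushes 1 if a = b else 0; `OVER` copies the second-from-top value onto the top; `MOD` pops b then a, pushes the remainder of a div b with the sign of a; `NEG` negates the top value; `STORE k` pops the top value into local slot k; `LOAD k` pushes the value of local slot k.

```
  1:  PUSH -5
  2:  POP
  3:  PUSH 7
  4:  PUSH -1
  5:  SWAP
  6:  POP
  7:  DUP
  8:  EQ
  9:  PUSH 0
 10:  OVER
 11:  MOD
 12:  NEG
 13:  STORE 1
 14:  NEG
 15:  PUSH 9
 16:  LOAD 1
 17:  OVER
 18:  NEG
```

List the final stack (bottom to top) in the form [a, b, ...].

PUSH -5 -> -5
POP     -> (empty)
PUSH 7  -> 7
PUSH -1 -> 7 -1
SWAP    -> -1 7
POP     -> -1
DUP     -> -1 -1
EQ      -> 1
PUSH 0  -> 1 0
OVER    -> 1 0 1
MOD     -> 1 0
NEG     -> 1 0
STORE 1 -> 1
NEG     -> -1
PUSH 9  -> -1 9
LOAD 1  -> -1 9 0
OVER    -> -1 9 0 9
NEG     -> -1 9 0 -9

[-1, 9, 0, -9]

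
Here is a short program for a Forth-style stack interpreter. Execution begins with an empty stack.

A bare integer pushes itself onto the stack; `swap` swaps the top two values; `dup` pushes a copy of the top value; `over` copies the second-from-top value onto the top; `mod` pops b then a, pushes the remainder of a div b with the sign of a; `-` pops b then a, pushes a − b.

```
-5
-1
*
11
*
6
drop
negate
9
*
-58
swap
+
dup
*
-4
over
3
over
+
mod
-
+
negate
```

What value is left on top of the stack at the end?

-5     → [-5]
-1     → [-5, -1]
*      → [5]
11     → [5, 11]
*      → [55]
6      → [55, 6]
drop   → [55]
negate → [-55]
9      → [-55, 9]
*      → [-495]
-58    → [-495, -58]
swap   → [-58, -495]
+      → [-553]
dup    → [-553, -553]
*      → [305809]
-4     → [305809, -4]
over   → [305809, -4, 305809]
3      → [305809, -4, 305809, 3]
over   → [305809, -4, 305809, 3, 305809]
+      → [305809, -4, 305809, 305812]
mod    → [305809, -4, 305809]
-      → [305809, -305813]
+      → [-4]
negate → [4]

4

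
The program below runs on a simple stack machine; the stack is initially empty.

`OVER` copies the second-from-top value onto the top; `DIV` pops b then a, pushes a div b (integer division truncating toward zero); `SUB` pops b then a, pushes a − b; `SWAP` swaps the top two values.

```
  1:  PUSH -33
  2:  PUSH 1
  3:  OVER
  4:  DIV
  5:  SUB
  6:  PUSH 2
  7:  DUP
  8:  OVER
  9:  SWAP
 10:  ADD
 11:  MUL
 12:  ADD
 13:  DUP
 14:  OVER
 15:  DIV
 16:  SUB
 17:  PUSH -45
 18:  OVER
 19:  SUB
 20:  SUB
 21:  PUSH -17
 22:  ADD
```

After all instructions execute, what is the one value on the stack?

PUSH -33 : -33
PUSH 1   : -33 1
OVER     : -33 1 -33
DIV      : -33 0
SUB      : -33
PUSH 2   : -33 2
DUP      : -33 2 2
OVER     : -33 2 2 2
SWAP     : -33 2 2 2
ADD      : -33 2 4
MUL      : -33 8
ADD      : -25
DUP      : -25 -25
OVER     : -25 -25 -25
DIV      : -25 1
SUB      : -26
PUSH -45 : -26 -45
OVER     : -26 -45 -26
SUB      : -26 -19
SUB      : -7
PUSH -17 : -7 -17
ADD      : -24

-24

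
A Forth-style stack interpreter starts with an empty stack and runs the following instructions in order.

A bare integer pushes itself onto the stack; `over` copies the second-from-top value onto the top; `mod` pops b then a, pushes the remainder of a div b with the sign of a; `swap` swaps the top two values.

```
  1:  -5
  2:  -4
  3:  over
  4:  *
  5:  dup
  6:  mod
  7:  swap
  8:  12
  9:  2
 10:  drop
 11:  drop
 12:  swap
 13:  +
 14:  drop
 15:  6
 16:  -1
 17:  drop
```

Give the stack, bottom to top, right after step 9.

-5   -> [-5]
-4   -> [-5, -4]
over -> [-5, -4, -5]
*    -> [-5, 20]
dup  -> [-5, 20, 20]
mod  -> [-5, 0]
swap -> [0, -5]
12   -> [0, -5, 12]
2    -> [0, -5, 12, 2]

[0, -5, 12, 2]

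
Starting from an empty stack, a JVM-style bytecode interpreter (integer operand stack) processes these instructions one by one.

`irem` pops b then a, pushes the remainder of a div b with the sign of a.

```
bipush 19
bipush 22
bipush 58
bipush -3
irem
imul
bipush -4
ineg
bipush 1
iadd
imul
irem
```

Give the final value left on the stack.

19

bipush 19 : 19
bipush 22 : 19 22
bipush 58 : 19 22 58
bipush -3 : 19 22 58 -3
irem      : 19 22 1
imul      : 19 22
bipush -4 : 19 22 -4
ineg      : 19 22 4
bipush 1  : 19 22 4 1
iadd      : 19 22 5
imul      : 19 110
irem      : 19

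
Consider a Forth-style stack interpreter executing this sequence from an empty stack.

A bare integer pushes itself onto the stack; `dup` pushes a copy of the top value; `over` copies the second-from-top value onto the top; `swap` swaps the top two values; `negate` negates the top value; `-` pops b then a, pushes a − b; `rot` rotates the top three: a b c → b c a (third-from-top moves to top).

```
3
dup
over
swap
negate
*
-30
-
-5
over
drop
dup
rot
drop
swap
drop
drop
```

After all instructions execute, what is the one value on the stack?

3

3      : [3]
dup    : [3, 3]
over   : [3, 3, 3]
swap   : [3, 3, 3]
negate : [3, 3, -3]
*      : [3, -9]
-30    : [3, -9, -30]
-      : [3, 21]
-5     : [3, 21, -5]
over   : [3, 21, -5, 21]
drop   : [3, 21, -5]
dup    : [3, 21, -5, -5]
rot    : [3, -5, -5, 21]
drop   : [3, -5, -5]
swap   : [3, -5, -5]
drop   : [3, -5]
drop   : [3]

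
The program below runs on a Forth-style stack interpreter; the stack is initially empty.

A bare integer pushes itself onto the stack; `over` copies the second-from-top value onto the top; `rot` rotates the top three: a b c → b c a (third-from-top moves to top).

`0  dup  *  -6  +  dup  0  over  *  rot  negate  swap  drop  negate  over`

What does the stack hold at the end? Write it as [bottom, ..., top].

0       [0]
dup     [0, 0]
*       [0]
-6      [0, -6]
+       [-6]
dup     [-6, -6]
0       [-6, -6, 0]
over    [-6, -6, 0, -6]
*       [-6, -6, 0]
rot     [-6, 0, -6]
negate  [-6, 0, 6]
swap    [-6, 6, 0]
drop    [-6, 6]
negate  [-6, -6]
over    [-6, -6, -6]

[-6, -6, -6]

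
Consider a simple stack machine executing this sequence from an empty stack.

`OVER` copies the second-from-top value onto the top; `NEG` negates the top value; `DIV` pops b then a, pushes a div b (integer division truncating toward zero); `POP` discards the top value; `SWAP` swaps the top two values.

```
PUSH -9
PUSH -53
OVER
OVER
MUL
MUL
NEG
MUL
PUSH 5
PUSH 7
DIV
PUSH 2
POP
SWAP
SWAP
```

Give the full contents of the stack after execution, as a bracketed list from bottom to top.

[-227529, 0]

PUSH -9  : [-9]
PUSH -53 : [-9, -53]
OVER     : [-9, -53, -9]
OVER     : [-9, -53, -9, -53]
MUL      : [-9, -53, 477]
MUL      : [-9, -25281]
NEG      : [-9, 25281]
MUL      : [-227529]
PUSH 5   : [-227529, 5]
PUSH 7   : [-227529, 5, 7]
DIV      : [-227529, 0]
PUSH 2   : [-227529, 0, 2]
POP      : [-227529, 0]
SWAP     : [0, -227529]
SWAP     : [-227529, 0]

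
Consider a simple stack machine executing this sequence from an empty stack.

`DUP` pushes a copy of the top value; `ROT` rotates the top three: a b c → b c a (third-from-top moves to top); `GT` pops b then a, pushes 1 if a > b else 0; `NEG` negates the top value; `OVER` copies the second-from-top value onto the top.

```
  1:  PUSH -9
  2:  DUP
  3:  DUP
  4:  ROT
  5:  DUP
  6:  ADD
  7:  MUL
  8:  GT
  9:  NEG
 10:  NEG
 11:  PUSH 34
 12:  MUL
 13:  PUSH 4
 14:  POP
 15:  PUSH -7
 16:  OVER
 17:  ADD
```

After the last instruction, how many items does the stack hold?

2

PUSH -9 : -9
DUP     : -9 -9
DUP     : -9 -9 -9
ROT     : -9 -9 -9
DUP     : -9 -9 -9 -9
ADD     : -9 -9 -18
MUL     : -9 162
GT      : 0
NEG     : 0
NEG     : 0
PUSH 34 : 0 34
MUL     : 0
PUSH 4  : 0 4
POP     : 0
PUSH -7 : 0 -7
OVER    : 0 -7 0
ADD     : 0 -7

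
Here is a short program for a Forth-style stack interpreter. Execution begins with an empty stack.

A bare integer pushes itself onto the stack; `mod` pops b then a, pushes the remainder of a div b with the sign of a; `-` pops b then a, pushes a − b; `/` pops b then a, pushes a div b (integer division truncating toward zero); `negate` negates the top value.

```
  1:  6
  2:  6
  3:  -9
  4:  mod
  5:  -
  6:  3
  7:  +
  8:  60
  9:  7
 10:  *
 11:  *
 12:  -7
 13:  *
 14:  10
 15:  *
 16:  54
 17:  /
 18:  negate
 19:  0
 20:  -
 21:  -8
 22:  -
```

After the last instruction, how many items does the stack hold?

6       6
6       6 6
-9      6 6 -9
mod     6 6
-       0
3       0 3
+       3
60      3 60
7       3 60 7
*       3 420
*       1260
-7      1260 -7
*       -8820
10      -8820 10
*       -88200
54      -88200 54
/       -1633
negate  1633
0       1633 0
-       1633
-8      1633 -8
-       1641

1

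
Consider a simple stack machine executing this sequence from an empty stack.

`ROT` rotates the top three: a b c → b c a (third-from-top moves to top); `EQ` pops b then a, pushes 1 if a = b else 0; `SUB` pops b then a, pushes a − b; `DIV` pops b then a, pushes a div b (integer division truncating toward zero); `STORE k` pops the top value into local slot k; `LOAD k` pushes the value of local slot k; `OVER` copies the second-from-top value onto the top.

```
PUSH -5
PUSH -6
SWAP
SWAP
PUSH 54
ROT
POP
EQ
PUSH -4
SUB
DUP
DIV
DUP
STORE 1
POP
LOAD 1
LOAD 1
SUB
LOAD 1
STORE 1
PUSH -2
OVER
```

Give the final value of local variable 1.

1

PUSH -5  -5
PUSH -6  -5 -6
SWAP     -6 -5
SWAP     -5 -6
PUSH 54  -5 -6 54
ROT      -6 54 -5
POP      -6 54
EQ       0
PUSH -4  0 -4
SUB      4
DUP      4 4
DIV      1
DUP      1 1
STORE 1  1
POP      (empty)
LOAD 1   1
LOAD 1   1 1
SUB      0
LOAD 1   0 1
STORE 1  0
PUSH -2  0 -2
OVER     0 -2 0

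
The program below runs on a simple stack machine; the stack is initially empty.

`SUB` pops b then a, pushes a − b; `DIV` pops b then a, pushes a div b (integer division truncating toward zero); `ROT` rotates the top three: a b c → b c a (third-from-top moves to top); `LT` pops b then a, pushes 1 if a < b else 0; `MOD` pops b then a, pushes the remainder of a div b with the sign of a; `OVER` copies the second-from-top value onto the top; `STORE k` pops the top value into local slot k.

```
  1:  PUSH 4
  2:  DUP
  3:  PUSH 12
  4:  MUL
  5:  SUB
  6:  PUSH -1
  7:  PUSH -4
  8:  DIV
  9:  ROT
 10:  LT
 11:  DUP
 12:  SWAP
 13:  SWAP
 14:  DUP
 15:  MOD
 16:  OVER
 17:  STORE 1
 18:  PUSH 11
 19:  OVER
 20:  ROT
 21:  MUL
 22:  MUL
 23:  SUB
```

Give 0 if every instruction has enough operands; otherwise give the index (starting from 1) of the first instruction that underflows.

9

PUSH 4  : [4]
DUP     : [4, 4]
PUSH 12 : [4, 4, 12]
MUL     : [4, 48]
SUB     : [-44]
PUSH -1 : [-44, -1]
PUSH -4 : [-44, -1, -4]
DIV     : [-44, 0]
ROT  — needs 3 operands, stack has 2 → underflow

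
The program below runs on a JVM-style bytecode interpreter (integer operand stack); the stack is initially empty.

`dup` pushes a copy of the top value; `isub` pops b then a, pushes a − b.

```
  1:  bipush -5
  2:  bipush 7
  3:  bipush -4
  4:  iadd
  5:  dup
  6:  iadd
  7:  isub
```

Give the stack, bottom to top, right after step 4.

[-5, 3]

bipush -5 -> -5
bipush 7  -> -5 7
bipush -4 -> -5 7 -4
iadd      -> -5 3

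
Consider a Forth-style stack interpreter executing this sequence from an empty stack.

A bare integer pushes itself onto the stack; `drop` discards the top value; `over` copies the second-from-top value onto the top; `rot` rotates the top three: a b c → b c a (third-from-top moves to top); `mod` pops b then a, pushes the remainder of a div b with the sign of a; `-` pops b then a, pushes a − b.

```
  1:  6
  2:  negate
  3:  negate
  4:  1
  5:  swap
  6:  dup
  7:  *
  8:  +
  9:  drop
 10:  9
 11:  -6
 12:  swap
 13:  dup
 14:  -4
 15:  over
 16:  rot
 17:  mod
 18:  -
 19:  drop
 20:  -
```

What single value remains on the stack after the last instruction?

6       [6]
negate  [-6]
negate  [6]
1       [6, 1]
swap    [1, 6]
dup     [1, 6, 6]
*       [1, 36]
+       [37]
drop    []
9       [9]
-6      [9, -6]
swap    [-6, 9]
dup     [-6, 9, 9]
-4      [-6, 9, 9, -4]
over    [-6, 9, 9, -4, 9]
rot     [-6, 9, -4, 9, 9]
mod     [-6, 9, -4, 0]
-       [-6, 9, -4]
drop    [-6, 9]
-       [-15]

-15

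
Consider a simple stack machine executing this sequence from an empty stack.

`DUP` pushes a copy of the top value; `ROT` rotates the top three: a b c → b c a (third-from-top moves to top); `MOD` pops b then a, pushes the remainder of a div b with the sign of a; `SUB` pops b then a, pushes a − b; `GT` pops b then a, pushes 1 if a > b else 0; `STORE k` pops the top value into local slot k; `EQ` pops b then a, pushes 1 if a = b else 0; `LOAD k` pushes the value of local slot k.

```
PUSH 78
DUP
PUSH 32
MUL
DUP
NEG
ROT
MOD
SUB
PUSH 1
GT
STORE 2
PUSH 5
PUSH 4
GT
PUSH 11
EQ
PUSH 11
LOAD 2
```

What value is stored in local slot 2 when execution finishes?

1

PUSH 78  78
DUP      78 78
PUSH 32  78 78 32
MUL      78 2496
DUP      78 2496 2496
NEG      78 2496 -2496
ROT      2496 -2496 78
MOD      2496 0
SUB      2496
PUSH 1   2496 1
GT       1
STORE 2  (empty)
PUSH 5   5
PUSH 4   5 4
GT       1
PUSH 11  1 11
EQ       0
PUSH 11  0 11
LOAD 2   0 11 1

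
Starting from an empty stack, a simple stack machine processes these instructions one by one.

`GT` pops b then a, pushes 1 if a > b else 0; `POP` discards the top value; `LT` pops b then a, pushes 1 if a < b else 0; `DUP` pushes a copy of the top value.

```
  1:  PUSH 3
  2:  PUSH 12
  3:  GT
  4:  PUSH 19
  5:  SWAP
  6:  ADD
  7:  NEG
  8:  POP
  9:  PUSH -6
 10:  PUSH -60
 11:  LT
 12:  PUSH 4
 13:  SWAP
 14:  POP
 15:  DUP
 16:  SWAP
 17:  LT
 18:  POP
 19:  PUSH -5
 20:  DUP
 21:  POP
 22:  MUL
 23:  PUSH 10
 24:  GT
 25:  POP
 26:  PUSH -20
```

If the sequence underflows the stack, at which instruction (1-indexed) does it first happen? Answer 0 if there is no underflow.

PUSH 3    [3]
PUSH 12   [3, 12]
GT        [0]
PUSH 19   [0, 19]
SWAP      [19, 0]
ADD       [19]
NEG       [-19]
POP       []
PUSH -6   [-6]
PUSH -60  [-6, -60]
LT        [0]
PUSH 4    [0, 4]
SWAP      [4, 0]
POP       [4]
DUP       [4, 4]
SWAP      [4, 4]
LT        [0]
POP       []
PUSH -5   [-5]
DUP       [-5, -5]
POP       [-5]
MUL  — needs 2 operands, stack has 1 → underflow

22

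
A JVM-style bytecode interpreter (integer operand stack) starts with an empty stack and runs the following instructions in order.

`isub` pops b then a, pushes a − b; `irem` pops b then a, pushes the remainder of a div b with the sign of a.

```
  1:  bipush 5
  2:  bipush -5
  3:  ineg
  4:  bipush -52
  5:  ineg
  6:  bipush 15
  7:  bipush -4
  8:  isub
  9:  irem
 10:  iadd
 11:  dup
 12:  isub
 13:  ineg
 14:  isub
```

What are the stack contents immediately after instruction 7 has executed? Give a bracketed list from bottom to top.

bipush 5   → 5
bipush -5  → 5 -5
ineg       → 5 5
bipush -52 → 5 5 -52
ineg       → 5 5 52
bipush 15  → 5 5 52 15
bipush -4  → 5 5 52 15 -4

[5, 5, 52, 15, -4]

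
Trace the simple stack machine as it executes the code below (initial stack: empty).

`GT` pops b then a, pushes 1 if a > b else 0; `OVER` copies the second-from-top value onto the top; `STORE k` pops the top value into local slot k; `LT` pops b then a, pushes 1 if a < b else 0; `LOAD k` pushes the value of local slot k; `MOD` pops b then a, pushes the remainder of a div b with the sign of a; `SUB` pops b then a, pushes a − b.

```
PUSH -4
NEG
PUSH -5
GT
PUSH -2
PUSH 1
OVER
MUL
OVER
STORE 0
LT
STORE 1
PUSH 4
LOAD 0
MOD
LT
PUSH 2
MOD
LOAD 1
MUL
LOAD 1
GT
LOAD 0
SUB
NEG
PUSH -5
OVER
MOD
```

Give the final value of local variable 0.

-2

PUSH -4 -> -4
NEG     -> 4
PUSH -5 -> 4 -5
GT      -> 1
PUSH -2 -> 1 -2
PUSH 1  -> 1 -2 1
OVER    -> 1 -2 1 -2
MUL     -> 1 -2 -2
OVER    -> 1 -2 -2 -2
STORE 0 -> 1 -2 -2
LT      -> 1 0
STORE 1 -> 1
PUSH 4  -> 1 4
LOAD 0  -> 1 4 -2
MOD     -> 1 0
LT      -> 0
PUSH 2  -> 0 2
MOD     -> 0
LOAD 1  -> 0 0
MUL     -> 0
LOAD 1  -> 0 0
GT      -> 0
LOAD 0  -> 0 -2
SUB     -> 2
NEG     -> -2
PUSH -5 -> -2 -5
OVER    -> -2 -5 -2
MOD     -> -2 -1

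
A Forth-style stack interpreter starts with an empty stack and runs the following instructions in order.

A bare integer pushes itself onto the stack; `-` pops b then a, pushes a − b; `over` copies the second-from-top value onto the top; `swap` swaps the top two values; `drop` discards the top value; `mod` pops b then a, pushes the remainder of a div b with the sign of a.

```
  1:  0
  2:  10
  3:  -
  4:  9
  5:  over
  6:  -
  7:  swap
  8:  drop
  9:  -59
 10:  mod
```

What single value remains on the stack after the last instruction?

19

0     [0]
10    [0, 10]
-     [-10]
9     [-10, 9]
over  [-10, 9, -10]
-     [-10, 19]
swap  [19, -10]
drop  [19]
-59   [19, -59]
mod   [19]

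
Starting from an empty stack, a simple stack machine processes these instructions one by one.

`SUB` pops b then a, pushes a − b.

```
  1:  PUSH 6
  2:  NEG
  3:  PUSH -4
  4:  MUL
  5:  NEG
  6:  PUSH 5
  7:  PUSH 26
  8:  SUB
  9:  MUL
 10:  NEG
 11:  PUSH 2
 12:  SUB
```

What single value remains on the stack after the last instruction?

-506

PUSH 6  : 6
NEG     : -6
PUSH -4 : -6 -4
MUL     : 24
NEG     : -24
PUSH 5  : -24 5
PUSH 26 : -24 5 26
SUB     : -24 -21
MUL     : 504
NEG     : -504
PUSH 2  : -504 2
SUB     : -506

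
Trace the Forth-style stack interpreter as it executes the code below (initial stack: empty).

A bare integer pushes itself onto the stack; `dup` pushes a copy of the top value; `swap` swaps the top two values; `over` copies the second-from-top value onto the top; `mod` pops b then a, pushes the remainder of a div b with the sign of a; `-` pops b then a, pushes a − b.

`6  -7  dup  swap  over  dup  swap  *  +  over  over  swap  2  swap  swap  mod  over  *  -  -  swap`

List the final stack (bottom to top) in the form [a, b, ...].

6     6
-7    6 -7
dup   6 -7 -7
swap  6 -7 -7
over  6 -7 -7 -7
dup   6 -7 -7 -7 -7
swap  6 -7 -7 -7 -7
*     6 -7 -7 49
+     6 -7 42
over  6 -7 42 -7
over  6 -7 42 -7 42
swap  6 -7 42 42 -7
2     6 -7 42 42 -7 2
swap  6 -7 42 42 2 -7
swap  6 -7 42 42 -7 2
mod   6 -7 42 42 -1
over  6 -7 42 42 -1 42
*     6 -7 42 42 -42
-     6 -7 42 84
-     6 -7 -42
swap  6 -42 -7

[6, -42, -7]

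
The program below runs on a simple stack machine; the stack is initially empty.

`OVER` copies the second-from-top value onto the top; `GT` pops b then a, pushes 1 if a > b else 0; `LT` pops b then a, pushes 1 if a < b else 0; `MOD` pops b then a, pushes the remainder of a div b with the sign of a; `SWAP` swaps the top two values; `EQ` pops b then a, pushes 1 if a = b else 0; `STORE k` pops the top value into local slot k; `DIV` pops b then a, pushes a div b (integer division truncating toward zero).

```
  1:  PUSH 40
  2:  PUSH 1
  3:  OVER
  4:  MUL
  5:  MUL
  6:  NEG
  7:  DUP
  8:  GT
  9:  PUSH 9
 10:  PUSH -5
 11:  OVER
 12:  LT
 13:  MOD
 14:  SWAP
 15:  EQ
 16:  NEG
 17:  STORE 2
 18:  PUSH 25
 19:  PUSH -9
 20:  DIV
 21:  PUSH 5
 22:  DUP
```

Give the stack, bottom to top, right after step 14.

[0, 0]

PUSH 40 → [40]
PUSH 1  → [40, 1]
OVER    → [40, 1, 40]
MUL     → [40, 40]
MUL     → [1600]
NEG     → [-1600]
DUP     → [-1600, -1600]
GT      → [0]
PUSH 9  → [0, 9]
PUSH -5 → [0, 9, -5]
OVER    → [0, 9, -5, 9]
LT      → [0, 9, 1]
MOD     → [0, 0]
SWAP    → [0, 0]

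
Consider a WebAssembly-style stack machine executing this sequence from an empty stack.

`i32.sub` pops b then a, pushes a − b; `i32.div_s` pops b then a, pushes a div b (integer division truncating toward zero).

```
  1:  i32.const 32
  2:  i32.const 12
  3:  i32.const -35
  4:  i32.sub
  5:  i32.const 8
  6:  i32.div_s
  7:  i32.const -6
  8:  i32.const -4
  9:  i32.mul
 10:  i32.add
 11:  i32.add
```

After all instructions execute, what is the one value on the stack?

61

i32.const 32  -> [32]
i32.const 12  -> [32, 12]
i32.const -35 -> [32, 12, -35]
i32.sub       -> [32, 47]
i32.const 8   -> [32, 47, 8]
i32.div_s     -> [32, 5]
i32.const -6  -> [32, 5, -6]
i32.const -4  -> [32, 5, -6, -4]
i32.mul       -> [32, 5, 24]
i32.add       -> [32, 29]
i32.add       -> [61]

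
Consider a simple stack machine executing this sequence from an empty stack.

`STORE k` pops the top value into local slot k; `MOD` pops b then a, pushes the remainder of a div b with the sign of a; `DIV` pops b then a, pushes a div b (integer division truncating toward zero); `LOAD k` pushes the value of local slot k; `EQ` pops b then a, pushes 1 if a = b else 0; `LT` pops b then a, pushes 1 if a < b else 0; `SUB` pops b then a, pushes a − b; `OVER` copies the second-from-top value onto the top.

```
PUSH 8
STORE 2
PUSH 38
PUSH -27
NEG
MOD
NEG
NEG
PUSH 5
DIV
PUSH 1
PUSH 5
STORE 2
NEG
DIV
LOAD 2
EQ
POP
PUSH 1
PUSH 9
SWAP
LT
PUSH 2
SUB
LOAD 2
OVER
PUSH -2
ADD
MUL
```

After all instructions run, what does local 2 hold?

5

PUSH 8   → [8]
STORE 2  → []
PUSH 38  → [38]
PUSH -27 → [38, -27]
NEG      → [38, 27]
MOD      → [11]
NEG      → [-11]
NEG      → [11]
PUSH 5   → [11, 5]
DIV      → [2]
PUSH 1   → [2, 1]
PUSH 5   → [2, 1, 5]
STORE 2  → [2, 1]
NEG      → [2, -1]
DIV      → [-2]
LOAD 2   → [-2, 5]
EQ       → [0]
POP      → []
PUSH 1   → [1]
PUSH 9   → [1, 9]
SWAP     → [9, 1]
LT       → [0]
PUSH 2   → [0, 2]
SUB      → [-2]
LOAD 2   → [-2, 5]
OVER     → [-2, 5, -2]
PUSH -2  → [-2, 5, -2, -2]
ADD      → [-2, 5, -4]
MUL      → [-2, -20]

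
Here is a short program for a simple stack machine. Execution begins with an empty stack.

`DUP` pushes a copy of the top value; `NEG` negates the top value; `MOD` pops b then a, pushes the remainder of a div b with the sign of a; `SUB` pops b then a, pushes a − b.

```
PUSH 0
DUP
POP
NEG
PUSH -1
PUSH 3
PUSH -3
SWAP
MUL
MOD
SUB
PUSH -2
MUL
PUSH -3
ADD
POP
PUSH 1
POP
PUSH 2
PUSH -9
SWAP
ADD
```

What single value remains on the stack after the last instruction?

PUSH 0   0
DUP      0 0
POP      0
NEG      0
PUSH -1  0 -1
PUSH 3   0 -1 3
PUSH -3  0 -1 3 -3
SWAP     0 -1 -3 3
MUL      0 -1 -9
MOD      0 -1
SUB      1
PUSH -2  1 -2
MUL      -2
PUSH -3  -2 -3
ADD      -5
POP      (empty)
PUSH 1   1
POP      (empty)
PUSH 2   2
PUSH -9  2 -9
SWAP     -9 2
ADD      -7

-7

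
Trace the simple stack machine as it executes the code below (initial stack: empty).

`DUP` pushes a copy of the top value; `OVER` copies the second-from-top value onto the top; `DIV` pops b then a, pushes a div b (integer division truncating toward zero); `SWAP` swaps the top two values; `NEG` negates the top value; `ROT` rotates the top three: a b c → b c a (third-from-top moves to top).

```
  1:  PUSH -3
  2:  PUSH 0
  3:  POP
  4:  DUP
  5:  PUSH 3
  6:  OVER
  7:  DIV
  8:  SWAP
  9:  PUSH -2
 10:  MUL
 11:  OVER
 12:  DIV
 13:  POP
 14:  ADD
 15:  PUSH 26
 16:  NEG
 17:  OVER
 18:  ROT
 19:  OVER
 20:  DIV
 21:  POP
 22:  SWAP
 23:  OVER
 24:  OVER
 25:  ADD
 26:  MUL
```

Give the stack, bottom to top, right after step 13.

PUSH -3 -> [-3]
PUSH 0  -> [-3, 0]
POP     -> [-3]
DUP     -> [-3, -3]
PUSH 3  -> [-3, -3, 3]
OVER    -> [-3, -3, 3, -3]
DIV     -> [-3, -3, -1]
SWAP    -> [-3, -1, -3]
PUSH -2 -> [-3, -1, -3, -2]
MUL     -> [-3, -1, 6]
OVER    -> [-3, -1, 6, -1]
DIV     -> [-3, -1, -6]
POP     -> [-3, -1]

[-3, -1]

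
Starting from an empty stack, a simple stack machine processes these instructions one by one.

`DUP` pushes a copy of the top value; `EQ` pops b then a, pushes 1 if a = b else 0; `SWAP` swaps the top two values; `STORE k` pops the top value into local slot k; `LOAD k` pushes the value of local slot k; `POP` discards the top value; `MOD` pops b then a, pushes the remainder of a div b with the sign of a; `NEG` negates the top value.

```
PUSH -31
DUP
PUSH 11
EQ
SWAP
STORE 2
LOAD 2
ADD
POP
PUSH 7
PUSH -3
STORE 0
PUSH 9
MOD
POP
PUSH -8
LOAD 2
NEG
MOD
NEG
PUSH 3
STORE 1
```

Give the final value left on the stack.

8

PUSH -31 -> [-31]
DUP      -> [-31, -31]
PUSH 11  -> [-31, -31, 11]
EQ       -> [-31, 0]
SWAP     -> [0, -31]
STORE 2  -> [0]
LOAD 2   -> [0, -31]
ADD      -> [-31]
POP      -> []
PUSH 7   -> [7]
PUSH -3  -> [7, -3]
STORE 0  -> [7]
PUSH 9   -> [7, 9]
MOD      -> [7]
POP      -> []
PUSH -8  -> [-8]
LOAD 2   -> [-8, -31]
NEG      -> [-8, 31]
MOD      -> [-8]
NEG      -> [8]
PUSH 3   -> [8, 3]
STORE 1  -> [8]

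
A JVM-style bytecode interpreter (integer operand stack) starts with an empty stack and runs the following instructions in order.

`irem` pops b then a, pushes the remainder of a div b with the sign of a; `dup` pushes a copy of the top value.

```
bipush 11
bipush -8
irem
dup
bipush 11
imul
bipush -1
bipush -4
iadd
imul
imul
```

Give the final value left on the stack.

bipush 11 -> [11]
bipush -8 -> [11, -8]
irem      -> [3]
dup       -> [3, 3]
bipush 11 -> [3, 3, 11]
imul      -> [3, 33]
bipush -1 -> [3, 33, -1]
bipush -4 -> [3, 33, -1, -4]
iadd      -> [3, 33, -5]
imul      -> [3, -165]
imul      -> [-495]

-495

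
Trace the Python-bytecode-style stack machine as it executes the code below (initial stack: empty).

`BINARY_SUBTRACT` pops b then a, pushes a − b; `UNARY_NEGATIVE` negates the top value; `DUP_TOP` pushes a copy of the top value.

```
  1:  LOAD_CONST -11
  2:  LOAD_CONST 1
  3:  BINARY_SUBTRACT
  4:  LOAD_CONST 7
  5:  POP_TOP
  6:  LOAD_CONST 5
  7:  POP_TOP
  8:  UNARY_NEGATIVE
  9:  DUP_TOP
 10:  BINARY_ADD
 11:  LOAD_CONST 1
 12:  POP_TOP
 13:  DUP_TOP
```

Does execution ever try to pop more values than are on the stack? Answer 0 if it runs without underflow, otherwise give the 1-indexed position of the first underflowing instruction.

LOAD_CONST -11  : -11
LOAD_CONST 1    : -11 1
BINARY_SUBTRACT : -12
LOAD_CONST 7    : -12 7
POP_TOP         : -12
LOAD_CONST 5    : -12 5
POP_TOP         : -12
UNARY_NEGATIVE  : 12
DUP_TOP         : 12 12
BINARY_ADD      : 24
LOAD_CONST 1    : 24 1
POP_TOP         : 24
DUP_TOP         : 24 24

0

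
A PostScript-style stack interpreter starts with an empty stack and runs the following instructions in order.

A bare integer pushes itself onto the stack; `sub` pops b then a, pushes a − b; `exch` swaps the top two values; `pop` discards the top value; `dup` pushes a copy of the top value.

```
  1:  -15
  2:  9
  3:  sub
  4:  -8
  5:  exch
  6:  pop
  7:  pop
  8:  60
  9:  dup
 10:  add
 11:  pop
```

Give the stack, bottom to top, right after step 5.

[-8, -24]

-15   -15
9     -15 9
sub   -24
-8    -24 -8
exch  -8 -24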